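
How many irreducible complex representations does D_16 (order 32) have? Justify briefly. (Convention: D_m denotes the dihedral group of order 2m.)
11

Details: The number of irreducible complex representations of a finite group equals its number of conjugacy classes. D_16 has 11 conjugacy classes (n/2 + 3 for n even), so D_16 (order 32) has exactly 11 irreducible complex representations.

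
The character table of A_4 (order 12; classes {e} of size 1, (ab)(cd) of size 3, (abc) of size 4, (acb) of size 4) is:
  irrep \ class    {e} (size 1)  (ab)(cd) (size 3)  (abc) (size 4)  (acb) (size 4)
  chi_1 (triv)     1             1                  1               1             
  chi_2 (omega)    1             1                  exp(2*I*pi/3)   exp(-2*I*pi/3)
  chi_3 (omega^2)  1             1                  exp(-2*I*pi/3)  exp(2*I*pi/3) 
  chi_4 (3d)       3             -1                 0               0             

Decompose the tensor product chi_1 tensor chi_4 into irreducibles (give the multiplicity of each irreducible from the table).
chi_1 tensor chi_4 = chi_4 (all other irreducibles have multiplicity 0).

Why: The character of a tensor product is the pointwise product (chi_1 * chi_4)(C) = chi_1(C) * chi_4(C):
  {e}: (1)*(3), (ab)(cd): (1)*(-1), (abc): (1)*(0), (acb): (1)*(0)
so (chi_1 * chi_4) takes values
  {e} -> 3, (ab)(cd) -> -1, (abc) -> 0, (acb) -> 0.
Now take the inner product of this character with each irreducible chi from the table, <chi_1*chi_4, chi> = (1/12) sum_C |C| (chi_1*chi_4)(C) conj(chi(C)):
  <chi_1*chi_4, chi_1> = (1/12)[1*(3)*conj(1) + 3*(-1)*conj(1) + 4*(0)*conj(1) + 4*(0)*conj(1)]
      = (1/12)[(3) + (-3) + (0) + (0)] = 0/12 = 0
  <chi_1*chi_4, chi_2> = (1/12)[1*(3)*conj(1) + 3*(-1)*conj(1) + 4*(0)*conj(exp(2*I*pi/3)) + 4*(0)*conj(exp(-2*I*pi/3))]
      = (1/12)[(3) + (-3) + (0) + (0)] = 0/12 = 0
  <chi_1*chi_4, chi_3> = (1/12)[1*(3)*conj(1) + 3*(-1)*conj(1) + 4*(0)*conj(exp(-2*I*pi/3)) + 4*(0)*conj(exp(2*I*pi/3))]
      = (1/12)[(3) + (-3) + (0) + (0)] = 0/12 = 0
  <chi_1*chi_4, chi_4> = (1/12)[1*(3)*conj(3) + 3*(-1)*conj(-1) + 4*(0)*conj(0) + 4*(0)*conj(0)]
      = (1/12)[(9) + (3) + (0) + (0)] = 12/12 = 1
(Exp terms are combined using exp(i*s)*conj(exp(i*t)) = exp(i*(s-t)), and sums of them are collapsed using the identity that for every m > 1 the m distinct m-th roots of unity sum to 0, e.g. 1 + exp(2*I*pi/3) + exp(-2*I*pi/3) = 0.)
Hence the multiplicities are chi_4: 1. Dimension check: dim(chi_1)*dim(chi_4) = 1*3 = 3 and sum (mult * dim) = 1*3 = 3.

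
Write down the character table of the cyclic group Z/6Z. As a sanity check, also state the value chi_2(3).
Character table of Z/6Z (irreps indexed chi_0,...,chi_5 with chi_k(m) = zeta_6^(k*m), zeta_6 = exp(2*pi*i/6)):
  irrep \ class  {0} (size 1)  {1} (size 1)    {2} (size 1)    {3} (size 1)  {4} (size 1)    {5} (size 1)  
  chi_0          1             1               1               1             1               1             
  chi_1          1             exp(I*pi/3)     exp(2*I*pi/3)   -1            exp(-2*I*pi/3)  exp(-I*pi/3)  
  chi_2          1             exp(2*I*pi/3)   exp(-2*I*pi/3)  1             exp(2*I*pi/3)   exp(-2*I*pi/3)
  chi_3          1             -1              1               -1            1               -1            
  chi_4          1             exp(-2*I*pi/3)  exp(2*I*pi/3)   1             exp(-2*I*pi/3)  exp(2*I*pi/3) 
  chi_5          1             exp(-I*pi/3)    exp(-2*I*pi/3)  -1            exp(2*I*pi/3)   exp(I*pi/3)   

Spot check: chi_2(3) = zeta_6^(2*3) = zeta_6^6 = 1.

Details: Z/6Z is abelian, so all 6 irreducible complex representations are 1-dimensional. They are given by chi_k(m) = zeta_6^(k*m) for k = 0,...,5. Row orthogonality: sum_m chi_k(m) conj(chi_l(m)) = 6 * [k = l].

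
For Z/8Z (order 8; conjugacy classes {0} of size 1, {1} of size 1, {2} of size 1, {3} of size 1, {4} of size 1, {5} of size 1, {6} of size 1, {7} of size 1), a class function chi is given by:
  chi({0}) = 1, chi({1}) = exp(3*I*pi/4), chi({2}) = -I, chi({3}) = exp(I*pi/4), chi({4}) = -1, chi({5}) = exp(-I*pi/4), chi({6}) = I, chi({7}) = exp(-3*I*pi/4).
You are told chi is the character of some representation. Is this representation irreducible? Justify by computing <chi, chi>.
Irreducible: <chi, chi> = 1.

Explanation: <chi, chi> = (1/|G|) sum_C |C| * |chi(C)|^2 = (1/8)[1*|1|^2 + 1*|exp(3*I*pi/4)|^2 + 1*|-I|^2 + 1*|exp(I*pi/4)|^2 + 1*|-1|^2 + 1*|exp(-I*pi/4)|^2 + 1*|I|^2 + 1*|exp(-3*I*pi/4)|^2]
  = (1/8)[(1) + (1) + (1) + (1) + (1) + (1) + (1) + (1)] = 8/8 = 1.
(Exp terms are combined using exp(i*s)*conj(exp(i*t)) = exp(i*(s-t)), and sums of them are collapsed using the identity that for every m > 1 the m distinct m-th roots of unity sum to 0, e.g. 1 + exp(2*I*pi/3) + exp(-2*I*pi/3) = 0.)
A character is irreducible iff <chi, chi> = 1, so this representation is irreducible.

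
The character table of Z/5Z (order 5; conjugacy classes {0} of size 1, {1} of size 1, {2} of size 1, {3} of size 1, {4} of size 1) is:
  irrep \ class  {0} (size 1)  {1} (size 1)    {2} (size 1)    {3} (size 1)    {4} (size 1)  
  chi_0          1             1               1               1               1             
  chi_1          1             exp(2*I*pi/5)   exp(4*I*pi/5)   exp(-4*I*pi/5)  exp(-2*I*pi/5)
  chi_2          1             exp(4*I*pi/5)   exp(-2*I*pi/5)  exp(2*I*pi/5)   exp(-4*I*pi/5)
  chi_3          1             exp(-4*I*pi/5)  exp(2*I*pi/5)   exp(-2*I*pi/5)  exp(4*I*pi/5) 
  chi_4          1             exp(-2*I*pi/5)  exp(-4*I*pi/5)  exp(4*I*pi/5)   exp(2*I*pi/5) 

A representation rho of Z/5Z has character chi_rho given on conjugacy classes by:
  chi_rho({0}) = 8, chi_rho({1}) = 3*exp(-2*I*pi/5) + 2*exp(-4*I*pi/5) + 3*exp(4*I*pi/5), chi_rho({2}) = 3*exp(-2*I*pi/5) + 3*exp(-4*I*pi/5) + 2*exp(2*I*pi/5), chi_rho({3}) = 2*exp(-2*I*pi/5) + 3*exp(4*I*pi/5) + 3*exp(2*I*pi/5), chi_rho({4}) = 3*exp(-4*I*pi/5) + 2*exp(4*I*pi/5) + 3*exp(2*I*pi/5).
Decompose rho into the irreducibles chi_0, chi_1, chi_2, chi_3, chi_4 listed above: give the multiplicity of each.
Multiplicities: chi_0: 0, chi_1: 0, chi_2: 3, chi_3: 2, chi_4: 3.

Reasoning: Use <chi_rho, chi> = (1/|G|) sum_C |C| * chi_rho(C) * conj(chi(C)) with |G| = 5 for each irreducible chi in the table:
  <chi_rho, chi_0> = (1/5)[1*(8)*conj(1) + 1*(3*exp(-2*I*pi/5) + 2*exp(-4*I*pi/5) + 3*exp(4*I*pi/5))*conj(1) + 1*(3*exp(-2*I*pi/5) + 3*exp(-4*I*pi/5) + 2*exp(2*I*pi/5))*conj(1) + 1*(2*exp(-2*I*pi/5) + 3*exp(4*I*pi/5) + 3*exp(2*I*pi/5))*conj(1) + 1*(3*exp(-4*I*pi/5) + 2*exp(4*I*pi/5) + 3*exp(2*I*pi/5))*conj(1)]
      = (1/5)[(8) + (3*exp(-2*I*pi/5) + 2*exp(-4*I*pi/5) + 3*exp(4*I*pi/5)) + (3*exp(-2*I*pi/5) + 3*exp(-4*I*pi/5) + 2*exp(2*I*pi/5)) + (2*exp(-2*I*pi/5) + 3*exp(4*I*pi/5) + 3*exp(2*I*pi/5)) + (3*exp(-4*I*pi/5) + 2*exp(4*I*pi/5) + 3*exp(2*I*pi/5))] = 0/5 = 0
  <chi_rho, chi_1> = (1/5)[1*(8)*conj(1) + 1*(3*exp(-2*I*pi/5) + 2*exp(-4*I*pi/5) + 3*exp(4*I*pi/5))*conj(exp(2*I*pi/5)) + 1*(3*exp(-2*I*pi/5) + 3*exp(-4*I*pi/5) + 2*exp(2*I*pi/5))*conj(exp(4*I*pi/5)) + 1*(2*exp(-2*I*pi/5) + 3*exp(4*I*pi/5) + 3*exp(2*I*pi/5))*conj(exp(-4*I*pi/5)) + 1*(3*exp(-4*I*pi/5) + 2*exp(4*I*pi/5) + 3*exp(2*I*pi/5))*conj(exp(-2*I*pi/5))]
      = (1/5)[(8) + (3*exp(-4*I*pi/5) + 2*exp(4*I*pi/5) + 3*exp(2*I*pi/5)) + (2*exp(-2*I*pi/5) + 3*exp(4*I*pi/5) + 3*exp(2*I*pi/5)) + (3*exp(-2*I*pi/5) + 3*exp(-4*I*pi/5) + 2*exp(2*I*pi/5)) + (3*exp(-2*I*pi/5) + 2*exp(-4*I*pi/5) + 3*exp(4*I*pi/5))] = 0/5 = 0
  <chi_rho, chi_2> = (1/5)[1*(8)*conj(1) + 1*(3*exp(-2*I*pi/5) + 2*exp(-4*I*pi/5) + 3*exp(4*I*pi/5))*conj(exp(4*I*pi/5)) + 1*(3*exp(-2*I*pi/5) + 3*exp(-4*I*pi/5) + 2*exp(2*I*pi/5))*conj(exp(-2*I*pi/5)) + 1*(2*exp(-2*I*pi/5) + 3*exp(4*I*pi/5) + 3*exp(2*I*pi/5))*conj(exp(2*I*pi/5)) + 1*(3*exp(-4*I*pi/5) + 2*exp(4*I*pi/5) + 3*exp(2*I*pi/5))*conj(exp(-4*I*pi/5))]
      = (1/5)[(8) + (3 + 3*exp(4*I*pi/5) + 2*exp(2*I*pi/5)) + (3 + 3*exp(-2*I*pi/5) + 2*exp(4*I*pi/5)) + (3 + 2*exp(-4*I*pi/5) + 3*exp(2*I*pi/5)) + (3 + 2*exp(-2*I*pi/5) + 3*exp(-4*I*pi/5))] = 15/5 = 3
  <chi_rho, chi_3> = (1/5)[1*(8)*conj(1) + 1*(3*exp(-2*I*pi/5) + 2*exp(-4*I*pi/5) + 3*exp(4*I*pi/5))*conj(exp(-4*I*pi/5)) + 1*(3*exp(-2*I*pi/5) + 3*exp(-4*I*pi/5) + 2*exp(2*I*pi/5))*conj(exp(2*I*pi/5)) + 1*(2*exp(-2*I*pi/5) + 3*exp(4*I*pi/5) + 3*exp(2*I*pi/5))*conj(exp(-2*I*pi/5)) + 1*(3*exp(-4*I*pi/5) + 2*exp(4*I*pi/5) + 3*exp(2*I*pi/5))*conj(exp(4*I*pi/5))]
      = (1/5)[(8) + (2 + 3*exp(-2*I*pi/5) + 3*exp(2*I*pi/5)) + (2 + 3*exp(-4*I*pi/5) + 3*exp(4*I*pi/5)) + (2 + 3*exp(-4*I*pi/5) + 3*exp(4*I*pi/5)) + (2 + 3*exp(-2*I*pi/5) + 3*exp(2*I*pi/5))] = 10/5 = 2
  <chi_rho, chi_4> = (1/5)[1*(8)*conj(1) + 1*(3*exp(-2*I*pi/5) + 2*exp(-4*I*pi/5) + 3*exp(4*I*pi/5))*conj(exp(-2*I*pi/5)) + 1*(3*exp(-2*I*pi/5) + 3*exp(-4*I*pi/5) + 2*exp(2*I*pi/5))*conj(exp(-4*I*pi/5)) + 1*(2*exp(-2*I*pi/5) + 3*exp(4*I*pi/5) + 3*exp(2*I*pi/5))*conj(exp(4*I*pi/5)) + 1*(3*exp(-4*I*pi/5) + 2*exp(4*I*pi/5) + 3*exp(2*I*pi/5))*conj(exp(2*I*pi/5))]
      = (1/5)[(8) + (3 + 2*exp(-2*I*pi/5) + 3*exp(-4*I*pi/5)) + (3 + 2*exp(-4*I*pi/5) + 3*exp(2*I*pi/5)) + (3 + 3*exp(-2*I*pi/5) + 2*exp(4*I*pi/5)) + (3 + 3*exp(4*I*pi/5) + 2*exp(2*I*pi/5))] = 15/5 = 3
(Exp terms are combined using exp(i*s)*conj(exp(i*t)) = exp(i*(s-t)), and sums of them are collapsed using the identity that for every m > 1 the m distinct m-th roots of unity sum to 0, e.g. 1 + exp(2*I*pi/3) + exp(-2*I*pi/3) = 0.)
Dimension check: dim(rho) = sum (mult * dim) = 0*1 + 0*1 + 3*1 + 2*1 + 3*1 = 8 = chi_rho(e) = 8.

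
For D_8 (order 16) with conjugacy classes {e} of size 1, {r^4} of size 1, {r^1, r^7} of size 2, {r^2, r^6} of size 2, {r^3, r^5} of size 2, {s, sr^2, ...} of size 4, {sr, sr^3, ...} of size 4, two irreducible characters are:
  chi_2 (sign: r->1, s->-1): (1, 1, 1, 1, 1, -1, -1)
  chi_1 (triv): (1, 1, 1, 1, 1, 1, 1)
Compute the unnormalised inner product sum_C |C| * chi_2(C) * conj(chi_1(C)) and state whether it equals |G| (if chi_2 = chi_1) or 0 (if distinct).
Sum = 0; so <chi_2, chi_1> = 0 (distinct irreducibles are orthogonal).

Argument: Compute term by term over conjugacy classes (|C| * chi_2(C) * conj(chi_1(C))):
  1*(1)*conj(1) + 1*(1)*conj(1) + 2*(1)*conj(1) + 2*(1)*conj(1) + 2*(1)*conj(1) + 4*(-1)*conj(1) + 4*(-1)*conj(1)
  = (1) + (1) + (2) + (2) + (2) + (-4) + (-4)
  = 0.
Dividing by |G| = 16 gives 0/16 = 0, matching the row-orthogonality relation <chi_2, chi_1> = [chi_2 = chi_1].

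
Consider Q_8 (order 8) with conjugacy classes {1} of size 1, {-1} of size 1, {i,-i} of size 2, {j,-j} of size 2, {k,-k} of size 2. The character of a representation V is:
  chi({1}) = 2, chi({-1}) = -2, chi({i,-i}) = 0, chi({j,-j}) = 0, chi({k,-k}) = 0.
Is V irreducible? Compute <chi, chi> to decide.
Irreducible: <chi, chi> = 1.

Working: <chi, chi> = (1/|G|) sum_C |C| * |chi(C)|^2 = (1/8)[1*|2|^2 + 1*|-2|^2 + 2*|0|^2 + 2*|0|^2 + 2*|0|^2]
  = (1/8)[(4) + (4) + (0) + (0) + (0)] = 8/8 = 1.
A character is irreducible iff <chi, chi> = 1, so this representation is irreducible.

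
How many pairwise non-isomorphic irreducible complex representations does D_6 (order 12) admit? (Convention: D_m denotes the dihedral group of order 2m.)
6

Reasoning: The number of irreducible complex representations of a finite group equals its number of conjugacy classes. D_6 has 6 conjugacy classes (n/2 + 3 for n even), so D_6 (order 12) has exactly 6 irreducible complex representations.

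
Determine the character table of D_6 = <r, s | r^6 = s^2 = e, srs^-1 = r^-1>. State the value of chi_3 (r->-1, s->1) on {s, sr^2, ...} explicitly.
Conjugacy classes: {e} of size 1, {r^3} of size 1, {r^1, r^5} of size 2, {r^2, r^4} of size 2, {s, sr^2, ...} of size 3, {sr, sr^3, ...} of size 3.
Character table:
  irrep \ class              {e} (size 1)  {r^3} (size 1)  {r^1, r^5} (size 2)  {r^2, r^4} (size 2)  {s, sr^2, ...} (size 3)  {sr, sr^3, ...} (size 3)
  chi_1 (triv)               1             1               1                    1                    1                        1                       
  chi_2 (sign: r->1, s->-1)  1             1               1                    1                    -1                       -1                      
  chi_3 (r->-1, s->1)        1             -1              -1                   1                    1                        -1                      
  chi_4 (r->-1, s->-1)       1             -1              -1                   1                    -1                       1                       
  chi_5 (2d, j=1)            2             -2              1                    -1                   0                        0                       
  chi_6 (2d, j=2)            2             2               -1                   -1                   0                        0                       

Spot check: chi_3 (r->-1, s->1) on {s, sr^2, ...} = 1.

Proof sketch: D_6 has order 2*6 = 12 with 6 conjugacy classes, hence 6 irreducibles. Sum of squared dims 1 + 1 + 1 + 1 + 4 + 4 = 12 = |G|. Linear characters come from the abelianisation; the 2-dimensional irreps have character r^k -> 2*cos(2*pi*j*k/6), reflections -> 0.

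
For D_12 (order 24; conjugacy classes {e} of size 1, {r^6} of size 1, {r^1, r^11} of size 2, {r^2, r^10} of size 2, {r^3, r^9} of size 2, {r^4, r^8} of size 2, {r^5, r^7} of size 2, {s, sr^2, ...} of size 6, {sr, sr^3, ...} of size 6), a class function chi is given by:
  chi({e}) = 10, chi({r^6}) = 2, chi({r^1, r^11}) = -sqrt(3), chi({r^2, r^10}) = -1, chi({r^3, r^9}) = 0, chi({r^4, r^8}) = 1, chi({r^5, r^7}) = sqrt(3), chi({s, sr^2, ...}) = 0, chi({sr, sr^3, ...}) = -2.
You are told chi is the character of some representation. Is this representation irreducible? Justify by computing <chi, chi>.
Not irreducible (reducible): <chi, chi> = 6 > 1.

Reasoning: <chi, chi> = (1/|G|) sum_C |C| * |chi(C)|^2 = (1/24)[1*|10|^2 + 1*|2|^2 + 2*|-sqrt(3)|^2 + 2*|-1|^2 + 2*|0|^2 + 2*|1|^2 + 2*|sqrt(3)|^2 + 6*|0|^2 + 6*|-2|^2]
  = (1/24)[(100) + (4) + (6) + (2) + (0) + (2) + (6) + (0) + (24)] = 144/24 = 6.
A character is irreducible iff <chi, chi> = 1, so this representation is reducible.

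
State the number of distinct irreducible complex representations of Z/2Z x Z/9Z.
18

Explanation: The number of irreducible complex representations of a finite group equals its number of conjugacy classes. Z/2Z x Z/9Z is abelian of order 18, so every element is its own conjugacy class: 18 classes, so Z/2Z x Z/9Z (order 18) has exactly 18 irreducible complex representations.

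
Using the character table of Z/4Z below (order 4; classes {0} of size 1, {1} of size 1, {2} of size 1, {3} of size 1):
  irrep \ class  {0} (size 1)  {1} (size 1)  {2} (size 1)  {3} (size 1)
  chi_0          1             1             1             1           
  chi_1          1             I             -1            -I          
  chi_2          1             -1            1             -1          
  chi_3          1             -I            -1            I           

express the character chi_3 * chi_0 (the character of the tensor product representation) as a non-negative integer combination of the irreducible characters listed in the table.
chi_3 tensor chi_0 = chi_3 (all other irreducibles have multiplicity 0).

Argument: The character of a tensor product is the pointwise product (chi_3 * chi_0)(C) = chi_3(C) * chi_0(C):
  {0}: (1)*(1), {1}: (-I)*(1), {2}: (-1)*(1), {3}: (I)*(1)
so (chi_3 * chi_0) takes values
  {0} -> 1, {1} -> -I, {2} -> -1, {3} -> I.
Now take the inner product of this character with each irreducible chi from the table, <chi_3*chi_0, chi> = (1/4) sum_C |C| (chi_3*chi_0)(C) conj(chi(C)):
  <chi_3*chi_0, chi_0> = (1/4)[1*(1)*conj(1) + 1*(-I)*conj(1) + 1*(-1)*conj(1) + 1*(I)*conj(1)]
      = (1/4)[(1) + (-I) + (-1) + (I)] = 0/4 = 0
  <chi_3*chi_0, chi_1> = (1/4)[1*(1)*conj(1) + 1*(-I)*conj(I) + 1*(-1)*conj(-1) + 1*(I)*conj(-I)]
      = (1/4)[(1) + (-1) + (1) + (-1)] = 0/4 = 0
  <chi_3*chi_0, chi_2> = (1/4)[1*(1)*conj(1) + 1*(-I)*conj(-1) + 1*(-1)*conj(1) + 1*(I)*conj(-1)]
      = (1/4)[(1) + (I) + (-1) + (-I)] = 0/4 = 0
  <chi_3*chi_0, chi_3> = (1/4)[1*(1)*conj(1) + 1*(-I)*conj(-I) + 1*(-1)*conj(-1) + 1*(I)*conj(I)]
      = (1/4)[(1) + (1) + (1) + (1)] = 4/4 = 1
(Exp terms are combined using exp(i*s)*conj(exp(i*t)) = exp(i*(s-t)), and sums of them are collapsed using the identity that for every m > 1 the m distinct m-th roots of unity sum to 0, e.g. 1 + exp(2*I*pi/3) + exp(-2*I*pi/3) = 0.)
Hence the multiplicities are chi_3: 1. Dimension check: dim(chi_3)*dim(chi_0) = 1*1 = 1 and sum (mult * dim) = 1*1 = 1.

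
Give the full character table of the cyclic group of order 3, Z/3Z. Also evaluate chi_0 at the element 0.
Character table of Z/3Z (irreps indexed chi_0,...,chi_2 with chi_k(m) = zeta_3^(k*m), zeta_3 = exp(2*pi*i/3)):
  irrep \ class  {0} (size 1)  {1} (size 1)    {2} (size 1)  
  chi_0          1             1               1             
  chi_1          1             exp(2*I*pi/3)   exp(-2*I*pi/3)
  chi_2          1             exp(-2*I*pi/3)  exp(2*I*pi/3) 

Spot check: chi_0(0) = zeta_3^(0*0) = zeta_3^0 = 1.

Proof sketch: Z/3Z is abelian, so all 3 irreducible complex representations are 1-dimensional. They are given by chi_k(m) = zeta_3^(k*m) for k = 0,...,2. Row orthogonality: sum_m chi_k(m) conj(chi_l(m)) = 3 * [k = l].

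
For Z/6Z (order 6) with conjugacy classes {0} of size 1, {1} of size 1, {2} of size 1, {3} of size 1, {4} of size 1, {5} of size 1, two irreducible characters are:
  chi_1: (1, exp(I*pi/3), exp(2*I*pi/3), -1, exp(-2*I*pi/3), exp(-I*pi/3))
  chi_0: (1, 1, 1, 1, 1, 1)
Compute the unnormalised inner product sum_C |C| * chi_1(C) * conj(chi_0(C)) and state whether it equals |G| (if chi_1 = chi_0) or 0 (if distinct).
Sum = 0; so <chi_1, chi_0> = 0 (distinct irreducibles are orthogonal).

Why: Compute term by term over conjugacy classes (|C| * chi_1(C) * conj(chi_0(C))):
  1*(1)*conj(1) + 1*(exp(I*pi/3))*conj(1) + 1*(exp(2*I*pi/3))*conj(1) + 1*(-1)*conj(1) + 1*(exp(-2*I*pi/3))*conj(1) + 1*(exp(-I*pi/3))*conj(1)
  = (1) + (exp(I*pi/3)) + (exp(2*I*pi/3)) + (-1) + (exp(-2*I*pi/3)) + (exp(-I*pi/3))
  = 0.
(Exp terms are combined using exp(i*s)*conj(exp(i*t)) = exp(i*(s-t)), and sums of them are collapsed using the identity that for every m > 1 the m distinct m-th roots of unity sum to 0, e.g. 1 + exp(2*I*pi/3) + exp(-2*I*pi/3) = 0.)
Dividing by |G| = 6 gives 0/6 = 0, matching the row-orthogonality relation <chi_1, chi_0> = [chi_1 = chi_0].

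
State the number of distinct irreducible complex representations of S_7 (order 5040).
15

The number of irreducible complex representations of a finite group equals its number of conjugacy classes. Conjugacy classes in S_7 correspond to cycle types, i.e. partitions of 7; there are p(7) = 15 of them, so S_7 (order 5040) has exactly 15 irreducible complex representations.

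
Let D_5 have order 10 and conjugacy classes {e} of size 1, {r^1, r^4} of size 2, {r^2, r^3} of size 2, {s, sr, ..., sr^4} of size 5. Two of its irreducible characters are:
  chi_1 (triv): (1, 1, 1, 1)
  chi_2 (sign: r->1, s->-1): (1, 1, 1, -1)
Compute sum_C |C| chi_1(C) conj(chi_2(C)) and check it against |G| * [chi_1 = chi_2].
Sum = 0; so <chi_1, chi_2> = 0 (distinct irreducibles are orthogonal).

Proof sketch: Compute term by term over conjugacy classes (|C| * chi_1(C) * conj(chi_2(C))):
  1*(1)*conj(1) + 2*(1)*conj(1) + 2*(1)*conj(1) + 5*(1)*conj(-1)
  = (1) + (2) + (2) + (-5)
  = 0.
Dividing by |G| = 10 gives 0/10 = 0, matching the row-orthogonality relation <chi_1, chi_2> = [chi_1 = chi_2].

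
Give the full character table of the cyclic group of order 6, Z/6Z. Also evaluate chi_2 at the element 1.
Character table of Z/6Z (irreps indexed chi_0,...,chi_5 with chi_k(m) = zeta_6^(k*m), zeta_6 = exp(2*pi*i/6)):
  irrep \ class  {0} (size 1)  {1} (size 1)    {2} (size 1)    {3} (size 1)  {4} (size 1)    {5} (size 1)  
  chi_0          1             1               1               1             1               1             
  chi_1          1             exp(I*pi/3)     exp(2*I*pi/3)   -1            exp(-2*I*pi/3)  exp(-I*pi/3)  
  chi_2          1             exp(2*I*pi/3)   exp(-2*I*pi/3)  1             exp(2*I*pi/3)   exp(-2*I*pi/3)
  chi_3          1             -1              1               -1            1               -1            
  chi_4          1             exp(-2*I*pi/3)  exp(2*I*pi/3)   1             exp(-2*I*pi/3)  exp(2*I*pi/3) 
  chi_5          1             exp(-I*pi/3)    exp(-2*I*pi/3)  -1            exp(2*I*pi/3)   exp(I*pi/3)   

Spot check: chi_2(1) = zeta_6^(2*1) = zeta_6^2 = exp(2*I*pi/3).

Explanation: Z/6Z is abelian, so all 6 irreducible complex representations are 1-dimensional. They are given by chi_k(m) = zeta_6^(k*m) for k = 0,...,5. Row orthogonality: sum_m chi_k(m) conj(chi_l(m)) = 6 * [k = l].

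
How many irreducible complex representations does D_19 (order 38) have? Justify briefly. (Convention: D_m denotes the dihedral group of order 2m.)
11

Reasoning: The number of irreducible complex representations of a finite group equals its number of conjugacy classes. D_19 has 11 conjugacy classes ((n+3)/2 for n odd), so D_19 (order 38) has exactly 11 irreducible complex representations.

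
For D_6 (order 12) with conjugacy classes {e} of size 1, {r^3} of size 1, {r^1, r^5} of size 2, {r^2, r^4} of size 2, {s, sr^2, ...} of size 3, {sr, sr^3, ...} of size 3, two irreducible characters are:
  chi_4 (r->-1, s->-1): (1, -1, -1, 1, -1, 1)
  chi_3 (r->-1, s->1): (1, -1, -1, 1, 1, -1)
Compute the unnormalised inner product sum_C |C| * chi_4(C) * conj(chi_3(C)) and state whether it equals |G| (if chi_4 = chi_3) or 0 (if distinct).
Sum = 0; so <chi_4, chi_3> = 0 (distinct irreducibles are orthogonal).

Why: Compute term by term over conjugacy classes (|C| * chi_4(C) * conj(chi_3(C))):
  1*(1)*conj(1) + 1*(-1)*conj(-1) + 2*(-1)*conj(-1) + 2*(1)*conj(1) + 3*(-1)*conj(1) + 3*(1)*conj(-1)
  = (1) + (1) + (2) + (2) + (-3) + (-3)
  = 0.
Dividing by |G| = 12 gives 0/12 = 0, matching the row-orthogonality relation <chi_4, chi_3> = [chi_4 = chi_3].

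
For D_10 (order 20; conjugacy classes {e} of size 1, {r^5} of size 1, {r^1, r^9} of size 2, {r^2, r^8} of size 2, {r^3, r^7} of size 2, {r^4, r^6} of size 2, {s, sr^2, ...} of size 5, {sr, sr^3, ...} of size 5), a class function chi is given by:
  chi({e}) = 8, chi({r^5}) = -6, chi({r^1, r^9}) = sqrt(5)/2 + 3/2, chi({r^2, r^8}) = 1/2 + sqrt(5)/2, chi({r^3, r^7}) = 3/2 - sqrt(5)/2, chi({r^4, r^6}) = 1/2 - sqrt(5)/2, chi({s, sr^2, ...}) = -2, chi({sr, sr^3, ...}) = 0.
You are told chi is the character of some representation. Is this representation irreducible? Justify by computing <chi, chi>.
Not irreducible (reducible): <chi, chi> = 7 > 1.

Derivation: <chi, chi> = (1/|G|) sum_C |C| * |chi(C)|^2 = (1/20)[1*|8|^2 + 1*|-6|^2 + 2*|sqrt(5)/2 + 3/2|^2 + 2*|1/2 + sqrt(5)/2|^2 + 2*|3/2 - sqrt(5)/2|^2 + 2*|1/2 - sqrt(5)/2|^2 + 5*|-2|^2 + 5*|0|^2]
  = (1/20)[(64) + (36) + (3*sqrt(5) + 7) + (sqrt(5) + 3) + (7 - 3*sqrt(5)) + (3 - sqrt(5)) + (20) + (0)] = 140/20 = 7.
A character is irreducible iff <chi, chi> = 1, so this representation is reducible.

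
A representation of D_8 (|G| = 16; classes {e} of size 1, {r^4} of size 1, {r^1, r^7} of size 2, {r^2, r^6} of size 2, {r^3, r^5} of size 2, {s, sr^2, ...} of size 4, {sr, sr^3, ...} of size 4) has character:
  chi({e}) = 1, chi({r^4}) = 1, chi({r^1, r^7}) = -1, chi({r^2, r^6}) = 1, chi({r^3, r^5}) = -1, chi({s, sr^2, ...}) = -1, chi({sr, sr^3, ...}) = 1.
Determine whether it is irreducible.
Irreducible: <chi, chi> = 1.

Justification: <chi, chi> = (1/|G|) sum_C |C| * |chi(C)|^2 = (1/16)[1*|1|^2 + 1*|1|^2 + 2*|-1|^2 + 2*|1|^2 + 2*|-1|^2 + 4*|-1|^2 + 4*|1|^2]
  = (1/16)[(1) + (1) + (2) + (2) + (2) + (4) + (4)] = 16/16 = 1.
A character is irreducible iff <chi, chi> = 1, so this representation is irreducible.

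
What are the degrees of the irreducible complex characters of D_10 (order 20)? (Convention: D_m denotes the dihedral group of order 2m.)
Dimensions: 1, 1, 1, 1, 2, 2, 2, 2

There are 8 irreducibles (= number of conjugacy classes). Their dimensions d_i satisfy sum d_i^2 = |G| = 20: 1 + 1 + 1 + 1 + 4 + 4 + 4 + 4 = 20.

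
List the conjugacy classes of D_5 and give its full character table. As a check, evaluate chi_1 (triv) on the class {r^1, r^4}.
Conjugacy classes: {e} of size 1, {r^1, r^4} of size 2, {r^2, r^3} of size 2, {s, sr, ..., sr^4} of size 5.
Character table:
  irrep \ class              {e} (size 1)  {r^1, r^4} (size 2)  {r^2, r^3} (size 2)  {s, sr, ..., sr^4} (size 5)
  chi_1 (triv)               1             1                    1                    1                          
  chi_2 (sign: r->1, s->-1)  1             1                    1                    -1                         
  chi_3 (2d, j=1)            2             -1/2 + sqrt(5)/2     -sqrt(5)/2 - 1/2     0                          
  chi_4 (2d, j=2)            2             -sqrt(5)/2 - 1/2     -1/2 + sqrt(5)/2     0                          

Spot check: chi_1 (triv) on {r^1, r^4} = 1.

Why: D_5 has order 2*5 = 10 with 4 conjugacy classes, hence 4 irreducibles. Sum of squared dims 1 + 1 + 4 + 4 = 10 = |G|. Linear characters come from the abelianisation; the 2-dimensional irreps have character r^k -> 2*cos(2*pi*j*k/5), reflections -> 0.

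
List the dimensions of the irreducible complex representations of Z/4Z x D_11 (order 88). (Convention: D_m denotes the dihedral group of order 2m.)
Dimensions: 1, 1, 1, 1, 1, 1, 1, 1, 2, 2, 2, 2, 2, 2, 2, 2, 2, 2, 2, 2, 2, 2, 2, 2, 2, 2, 2, 2

Reasoning: There are 28 irreducibles (= number of conjugacy classes). Their dimensions d_i satisfy sum d_i^2 = |G| = 88: 1 + 1 + 1 + 1 + 1 + 1 + 1 + 1 + 4 + 4 + 4 + 4 + 4 + 4 + 4 + 4 + 4 + 4 + 4 + 4 + 4 + 4 + 4 + 4 + 4 + 4 + 4 + 4 = 88. (For the product with Z/4Z: each of the 4 1-dim characters of Z/4Z tensors with each irrep of D_11, giving 4 copies of each D_11-dimension.)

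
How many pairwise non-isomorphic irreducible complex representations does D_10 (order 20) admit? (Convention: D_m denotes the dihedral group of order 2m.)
8

Justification: The number of irreducible complex representations of a finite group equals its number of conjugacy classes. D_10 has 8 conjugacy classes (n/2 + 3 for n even), so D_10 (order 20) has exactly 8 irreducible complex representations.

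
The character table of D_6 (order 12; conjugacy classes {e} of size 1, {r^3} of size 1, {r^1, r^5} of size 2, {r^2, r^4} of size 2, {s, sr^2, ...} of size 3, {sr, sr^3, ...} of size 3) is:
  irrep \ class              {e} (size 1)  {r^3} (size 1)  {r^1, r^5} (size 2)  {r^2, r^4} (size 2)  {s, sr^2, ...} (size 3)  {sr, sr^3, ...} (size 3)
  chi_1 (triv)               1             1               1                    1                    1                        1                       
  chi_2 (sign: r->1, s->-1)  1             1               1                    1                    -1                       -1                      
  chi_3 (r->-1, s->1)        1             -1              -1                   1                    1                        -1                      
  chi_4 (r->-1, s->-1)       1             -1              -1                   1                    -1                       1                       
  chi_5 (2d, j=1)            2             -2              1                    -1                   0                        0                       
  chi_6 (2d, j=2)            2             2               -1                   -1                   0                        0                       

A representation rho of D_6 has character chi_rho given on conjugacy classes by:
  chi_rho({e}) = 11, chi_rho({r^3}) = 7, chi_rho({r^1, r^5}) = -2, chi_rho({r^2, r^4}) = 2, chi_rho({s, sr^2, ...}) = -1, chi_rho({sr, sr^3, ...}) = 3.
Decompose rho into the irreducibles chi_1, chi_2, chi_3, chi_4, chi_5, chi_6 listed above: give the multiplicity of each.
Multiplicities: chi_1: 2, chi_2: 1, chi_3: 0, chi_4: 2, chi_5: 0, chi_6: 3.

Working: Use <chi_rho, chi> = (1/|G|) sum_C |C| * chi_rho(C) * conj(chi(C)) with |G| = 12 for each irreducible chi in the table:
  <chi_rho, chi_1> = (1/12)[1*(11)*conj(1) + 1*(7)*conj(1) + 2*(-2)*conj(1) + 2*(2)*conj(1) + 3*(-1)*conj(1) + 3*(3)*conj(1)]
      = (1/12)[(11) + (7) + (-4) + (4) + (-3) + (9)] = 24/12 = 2
  <chi_rho, chi_2> = (1/12)[1*(11)*conj(1) + 1*(7)*conj(1) + 2*(-2)*conj(1) + 2*(2)*conj(1) + 3*(-1)*conj(-1) + 3*(3)*conj(-1)]
      = (1/12)[(11) + (7) + (-4) + (4) + (3) + (-9)] = 12/12 = 1
  <chi_rho, chi_3> = (1/12)[1*(11)*conj(1) + 1*(7)*conj(-1) + 2*(-2)*conj(-1) + 2*(2)*conj(1) + 3*(-1)*conj(1) + 3*(3)*conj(-1)]
      = (1/12)[(11) + (-7) + (4) + (4) + (-3) + (-9)] = 0/12 = 0
  <chi_rho, chi_4> = (1/12)[1*(11)*conj(1) + 1*(7)*conj(-1) + 2*(-2)*conj(-1) + 2*(2)*conj(1) + 3*(-1)*conj(-1) + 3*(3)*conj(1)]
      = (1/12)[(11) + (-7) + (4) + (4) + (3) + (9)] = 24/12 = 2
  <chi_rho, chi_5> = (1/12)[1*(11)*conj(2) + 1*(7)*conj(-2) + 2*(-2)*conj(1) + 2*(2)*conj(-1) + 3*(-1)*conj(0) + 3*(3)*conj(0)]
      = (1/12)[(22) + (-14) + (-4) + (-4) + (0) + (0)] = 0/12 = 0
  <chi_rho, chi_6> = (1/12)[1*(11)*conj(2) + 1*(7)*conj(2) + 2*(-2)*conj(-1) + 2*(2)*conj(-1) + 3*(-1)*conj(0) + 3*(3)*conj(0)]
      = (1/12)[(22) + (14) + (4) + (-4) + (0) + (0)] = 36/12 = 3
Dimension check: dim(rho) = sum (mult * dim) = 2*1 + 1*1 + 0*1 + 2*1 + 0*2 + 3*2 = 11 = chi_rho(e) = 11.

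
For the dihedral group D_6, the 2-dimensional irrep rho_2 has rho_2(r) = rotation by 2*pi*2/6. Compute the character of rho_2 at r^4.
chi_{rho_2}(r^4) = 2*cos(2*pi*2*4/6) = -1

Reasoning: rho_2(r^4) is rotation by angle 2*pi*2*4/6, whose trace is 2*cos(2*pi*2*4/6) = -1.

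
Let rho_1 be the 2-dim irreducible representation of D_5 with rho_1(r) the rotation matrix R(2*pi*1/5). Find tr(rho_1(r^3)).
chi_{rho_1}(r^3) = 2*cos(2*pi*1*3/5) = -sqrt(5)/2 - 1/2

Details: rho_1(r^3) is rotation by angle 2*pi*1*3/5, whose trace is 2*cos(2*pi*1*3/5) = -sqrt(5)/2 - 1/2.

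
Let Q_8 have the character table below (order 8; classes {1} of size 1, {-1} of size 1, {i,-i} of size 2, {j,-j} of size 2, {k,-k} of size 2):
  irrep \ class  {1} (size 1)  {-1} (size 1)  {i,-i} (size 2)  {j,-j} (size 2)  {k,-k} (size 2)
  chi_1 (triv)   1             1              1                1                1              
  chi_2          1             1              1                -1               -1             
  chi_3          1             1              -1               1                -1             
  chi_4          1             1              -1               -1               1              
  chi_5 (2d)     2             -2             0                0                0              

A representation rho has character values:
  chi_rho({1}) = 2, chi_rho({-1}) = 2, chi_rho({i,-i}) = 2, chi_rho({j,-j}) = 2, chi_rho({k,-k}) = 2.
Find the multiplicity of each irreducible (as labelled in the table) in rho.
Multiplicities: chi_1: 2, chi_2: 0, chi_3: 0, chi_4: 0, chi_5: 0.

Reasoning: Use <chi_rho, chi> = (1/|G|) sum_C |C| * chi_rho(C) * conj(chi(C)) with |G| = 8 for each irreducible chi in the table:
  <chi_rho, chi_1> = (1/8)[1*(2)*conj(1) + 1*(2)*conj(1) + 2*(2)*conj(1) + 2*(2)*conj(1) + 2*(2)*conj(1)]
      = (1/8)[(2) + (2) + (4) + (4) + (4)] = 16/8 = 2
  <chi_rho, chi_2> = (1/8)[1*(2)*conj(1) + 1*(2)*conj(1) + 2*(2)*conj(1) + 2*(2)*conj(-1) + 2*(2)*conj(-1)]
      = (1/8)[(2) + (2) + (4) + (-4) + (-4)] = 0/8 = 0
  <chi_rho, chi_3> = (1/8)[1*(2)*conj(1) + 1*(2)*conj(1) + 2*(2)*conj(-1) + 2*(2)*conj(1) + 2*(2)*conj(-1)]
      = (1/8)[(2) + (2) + (-4) + (4) + (-4)] = 0/8 = 0
  <chi_rho, chi_4> = (1/8)[1*(2)*conj(1) + 1*(2)*conj(1) + 2*(2)*conj(-1) + 2*(2)*conj(-1) + 2*(2)*conj(1)]
      = (1/8)[(2) + (2) + (-4) + (-4) + (4)] = 0/8 = 0
  <chi_rho, chi_5> = (1/8)[1*(2)*conj(2) + 1*(2)*conj(-2) + 2*(2)*conj(0) + 2*(2)*conj(0) + 2*(2)*conj(0)]
      = (1/8)[(4) + (-4) + (0) + (0) + (0)] = 0/8 = 0
Dimension check: dim(rho) = sum (mult * dim) = 2*1 + 0*1 + 0*1 + 0*1 + 0*2 = 2 = chi_rho(e) = 2.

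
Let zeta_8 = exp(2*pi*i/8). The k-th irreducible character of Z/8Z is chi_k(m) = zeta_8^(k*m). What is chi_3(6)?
chi_3(6) = zeta_8^18 = I

Derivation: chi_3(6) = zeta_8^(3*6) = zeta_8^18. Since zeta_8^8 = 1, this equals zeta_8^2 = exp(2*pi*i*2/8) = I.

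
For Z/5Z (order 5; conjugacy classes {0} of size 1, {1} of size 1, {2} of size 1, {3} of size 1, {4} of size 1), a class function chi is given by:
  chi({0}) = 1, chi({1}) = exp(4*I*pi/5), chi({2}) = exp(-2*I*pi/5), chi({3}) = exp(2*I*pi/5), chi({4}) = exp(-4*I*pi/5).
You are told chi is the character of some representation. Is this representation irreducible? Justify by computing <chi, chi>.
Irreducible: <chi, chi> = 1.

Why: <chi, chi> = (1/|G|) sum_C |C| * |chi(C)|^2 = (1/5)[1*|1|^2 + 1*|exp(4*I*pi/5)|^2 + 1*|exp(-2*I*pi/5)|^2 + 1*|exp(2*I*pi/5)|^2 + 1*|exp(-4*I*pi/5)|^2]
  = (1/5)[(1) + (1) + (1) + (1) + (1)] = 5/5 = 1.
(Exp terms are combined using exp(i*s)*conj(exp(i*t)) = exp(i*(s-t)), and sums of them are collapsed using the identity that for every m > 1 the m distinct m-th roots of unity sum to 0, e.g. 1 + exp(2*I*pi/3) + exp(-2*I*pi/3) = 0.)
A character is irreducible iff <chi, chi> = 1, so this representation is irreducible.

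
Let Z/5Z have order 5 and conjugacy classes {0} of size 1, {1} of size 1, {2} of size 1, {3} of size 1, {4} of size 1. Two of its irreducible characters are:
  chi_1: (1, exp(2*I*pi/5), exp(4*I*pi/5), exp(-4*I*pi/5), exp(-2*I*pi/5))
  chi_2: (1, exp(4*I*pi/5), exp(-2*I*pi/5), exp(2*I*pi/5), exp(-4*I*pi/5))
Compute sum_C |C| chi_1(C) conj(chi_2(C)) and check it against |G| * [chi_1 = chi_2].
Sum = 0; so <chi_1, chi_2> = 0 (distinct irreducibles are orthogonal).

Solution. Compute term by term over conjugacy classes (|C| * chi_1(C) * conj(chi_2(C))):
  1*(1)*conj(1) + 1*(exp(2*I*pi/5))*conj(exp(4*I*pi/5)) + 1*(exp(4*I*pi/5))*conj(exp(-2*I*pi/5)) + 1*(exp(-4*I*pi/5))*conj(exp(2*I*pi/5)) + 1*(exp(-2*I*pi/5))*conj(exp(-4*I*pi/5))
  = (1) + (exp(-2*I*pi/5)) + (exp(-4*I*pi/5)) + (exp(4*I*pi/5)) + (exp(2*I*pi/5))
  = 0.
(Exp terms are combined using exp(i*s)*conj(exp(i*t)) = exp(i*(s-t)), and sums of them are collapsed using the identity that for every m > 1 the m distinct m-th roots of unity sum to 0, e.g. 1 + exp(2*I*pi/3) + exp(-2*I*pi/3) = 0.)
Dividing by |G| = 5 gives 0/5 = 0, matching the row-orthogonality relation <chi_1, chi_2> = [chi_1 = chi_2].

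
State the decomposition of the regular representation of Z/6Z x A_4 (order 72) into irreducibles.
Each irreducible V_i of dimension d_i appears with multiplicity d_i, i.e. rho_reg = (direct sum over all irreducibles V_i) d_i V_i. The irreducible dimensions for Z/6Z x A_4 are 1, 1, 1, 1, 1, 1, 1, 1, 1, 1, 1, 1, 1, 1, 1, 1, 1, 1, 3, 3, 3, 3, 3, 3: 18 irreducibles of dimension 1, each with multiplicity 1; 6 irreducibles of dimension 3, each with multiplicity 3. Total dimension 18*1*1 + 6*3*3 = 72 = |G|.

Details: General theorem: in the regular representation of a finite group G, each irreducible appears with multiplicity equal to its dimension. Check: dim(rho_reg) = sum d_i^2 = 1 + 1 + 1 + 1 + 1 + 1 + 1 + 1 + 1 + 1 + 1 + 1 + 1 + 1 + 1 + 1 + 1 + 1 + 9 + 9 + 9 + 9 + 9 + 9 = 72 = |G|.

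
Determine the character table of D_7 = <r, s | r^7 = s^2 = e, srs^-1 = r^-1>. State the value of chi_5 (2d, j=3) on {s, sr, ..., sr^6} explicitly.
Conjugacy classes: {e} of size 1, {r^1, r^6} of size 2, {r^2, r^5} of size 2, {r^3, r^4} of size 2, {s, sr, ..., sr^6} of size 7.
Character table:
  irrep \ class              {e} (size 1)  {r^1, r^6} (size 2)  {r^2, r^5} (size 2)  {r^3, r^4} (size 2)  {s, sr, ..., sr^6} (size 7)
  chi_1 (triv)               1             1                    1                    1                    1                          
  chi_2 (sign: r->1, s->-1)  1             1                    1                    1                    -1                         
  chi_3 (2d, j=1)            2             2*cos(2*pi/7)        -2*cos(3*pi/7)       -2*cos(pi/7)         0                          
  chi_4 (2d, j=2)            2             -2*cos(3*pi/7)       -2*cos(pi/7)         2*cos(2*pi/7)        0                          
  chi_5 (2d, j=3)            2             -2*cos(pi/7)         2*cos(2*pi/7)        -2*cos(3*pi/7)       0                          

Spot check: chi_5 (2d, j=3) on {s, sr, ..., sr^6} = 0.

Solution. D_7 has order 2*7 = 14 with 5 conjugacy classes, hence 5 irreducibles. Sum of squared dims 1 + 1 + 4 + 4 + 4 = 14 = |G|. Linear characters come from the abelianisation; the 2-dimensional irreps have character r^k -> 2*cos(2*pi*j*k/7), reflections -> 0.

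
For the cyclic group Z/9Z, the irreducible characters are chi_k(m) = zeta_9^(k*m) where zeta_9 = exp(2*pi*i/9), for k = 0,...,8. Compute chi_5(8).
chi_5(8) = zeta_9^40 = exp(8*I*pi/9)

Proof sketch: chi_5(8) = zeta_9^(5*8) = zeta_9^40. Since zeta_9^9 = 1, this equals zeta_9^4 = exp(2*pi*i*4/9) = exp(8*I*pi/9).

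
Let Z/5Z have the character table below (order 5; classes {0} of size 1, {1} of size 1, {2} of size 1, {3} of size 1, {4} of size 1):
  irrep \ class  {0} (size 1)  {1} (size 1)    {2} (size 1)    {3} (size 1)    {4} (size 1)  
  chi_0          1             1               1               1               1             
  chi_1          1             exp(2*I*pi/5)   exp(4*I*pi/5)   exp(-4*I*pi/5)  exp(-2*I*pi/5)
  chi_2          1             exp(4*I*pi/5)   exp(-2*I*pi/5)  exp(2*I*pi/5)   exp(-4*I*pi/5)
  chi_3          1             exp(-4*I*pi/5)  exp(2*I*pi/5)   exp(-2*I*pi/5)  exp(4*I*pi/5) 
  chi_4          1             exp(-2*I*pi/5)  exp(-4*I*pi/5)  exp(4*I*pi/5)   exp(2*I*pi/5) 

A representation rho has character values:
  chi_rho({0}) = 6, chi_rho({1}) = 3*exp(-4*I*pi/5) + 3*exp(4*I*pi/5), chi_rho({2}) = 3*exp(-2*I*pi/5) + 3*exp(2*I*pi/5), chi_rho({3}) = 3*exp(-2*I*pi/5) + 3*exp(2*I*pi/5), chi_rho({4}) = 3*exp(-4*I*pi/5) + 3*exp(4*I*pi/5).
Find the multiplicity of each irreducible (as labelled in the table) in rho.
Multiplicities: chi_0: 0, chi_1: 0, chi_2: 3, chi_3: 3, chi_4: 0.

Reasoning: Use <chi_rho, chi> = (1/|G|) sum_C |C| * chi_rho(C) * conj(chi(C)) with |G| = 5 for each irreducible chi in the table:
  <chi_rho, chi_0> = (1/5)[1*(6)*conj(1) + 1*(3*exp(-4*I*pi/5) + 3*exp(4*I*pi/5))*conj(1) + 1*(3*exp(-2*I*pi/5) + 3*exp(2*I*pi/5))*conj(1) + 1*(3*exp(-2*I*pi/5) + 3*exp(2*I*pi/5))*conj(1) + 1*(3*exp(-4*I*pi/5) + 3*exp(4*I*pi/5))*conj(1)]
      = (1/5)[(6) + (3*exp(-4*I*pi/5) + 3*exp(4*I*pi/5)) + (3*exp(-2*I*pi/5) + 3*exp(2*I*pi/5)) + (3*exp(-2*I*pi/5) + 3*exp(2*I*pi/5)) + (3*exp(-4*I*pi/5) + 3*exp(4*I*pi/5))] = 0/5 = 0
  <chi_rho, chi_1> = (1/5)[1*(6)*conj(1) + 1*(3*exp(-4*I*pi/5) + 3*exp(4*I*pi/5))*conj(exp(2*I*pi/5)) + 1*(3*exp(-2*I*pi/5) + 3*exp(2*I*pi/5))*conj(exp(4*I*pi/5)) + 1*(3*exp(-2*I*pi/5) + 3*exp(2*I*pi/5))*conj(exp(-4*I*pi/5)) + 1*(3*exp(-4*I*pi/5) + 3*exp(4*I*pi/5))*conj(exp(-2*I*pi/5))]
      = (1/5)[(6) + (3*exp(4*I*pi/5) + 3*exp(2*I*pi/5)) + (3*exp(-2*I*pi/5) + 3*exp(4*I*pi/5)) + (3*exp(-4*I*pi/5) + 3*exp(2*I*pi/5)) + (3*exp(-2*I*pi/5) + 3*exp(-4*I*pi/5))] = 0/5 = 0
  <chi_rho, chi_2> = (1/5)[1*(6)*conj(1) + 1*(3*exp(-4*I*pi/5) + 3*exp(4*I*pi/5))*conj(exp(4*I*pi/5)) + 1*(3*exp(-2*I*pi/5) + 3*exp(2*I*pi/5))*conj(exp(-2*I*pi/5)) + 1*(3*exp(-2*I*pi/5) + 3*exp(2*I*pi/5))*conj(exp(2*I*pi/5)) + 1*(3*exp(-4*I*pi/5) + 3*exp(4*I*pi/5))*conj(exp(-4*I*pi/5))]
      = (1/5)[(6) + (3 + 3*exp(2*I*pi/5)) + (3 + 3*exp(4*I*pi/5)) + (3 + 3*exp(-4*I*pi/5)) + (3 + 3*exp(-2*I*pi/5))] = 15/5 = 3
  <chi_rho, chi_3> = (1/5)[1*(6)*conj(1) + 1*(3*exp(-4*I*pi/5) + 3*exp(4*I*pi/5))*conj(exp(-4*I*pi/5)) + 1*(3*exp(-2*I*pi/5) + 3*exp(2*I*pi/5))*conj(exp(2*I*pi/5)) + 1*(3*exp(-2*I*pi/5) + 3*exp(2*I*pi/5))*conj(exp(-2*I*pi/5)) + 1*(3*exp(-4*I*pi/5) + 3*exp(4*I*pi/5))*conj(exp(4*I*pi/5))]
      = (1/5)[(6) + (3 + 3*exp(-2*I*pi/5)) + (3 + 3*exp(-4*I*pi/5)) + (3 + 3*exp(4*I*pi/5)) + (3 + 3*exp(2*I*pi/5))] = 15/5 = 3
  <chi_rho, chi_4> = (1/5)[1*(6)*conj(1) + 1*(3*exp(-4*I*pi/5) + 3*exp(4*I*pi/5))*conj(exp(-2*I*pi/5)) + 1*(3*exp(-2*I*pi/5) + 3*exp(2*I*pi/5))*conj(exp(-4*I*pi/5)) + 1*(3*exp(-2*I*pi/5) + 3*exp(2*I*pi/5))*conj(exp(4*I*pi/5)) + 1*(3*exp(-4*I*pi/5) + 3*exp(4*I*pi/5))*conj(exp(2*I*pi/5))]
      = (1/5)[(6) + (3*exp(-2*I*pi/5) + 3*exp(-4*I*pi/5)) + (3*exp(-4*I*pi/5) + 3*exp(2*I*pi/5)) + (3*exp(-2*I*pi/5) + 3*exp(4*I*pi/5)) + (3*exp(4*I*pi/5) + 3*exp(2*I*pi/5))] = 0/5 = 0
(Exp terms are combined using exp(i*s)*conj(exp(i*t)) = exp(i*(s-t)), and sums of them are collapsed using the identity that for every m > 1 the m distinct m-th roots of unity sum to 0, e.g. 1 + exp(2*I*pi/3) + exp(-2*I*pi/3) = 0.)
Dimension check: dim(rho) = sum (mult * dim) = 0*1 + 0*1 + 3*1 + 3*1 + 0*1 = 6 = chi_rho(e) = 6.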